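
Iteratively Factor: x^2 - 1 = (x - 1)*(x + 1)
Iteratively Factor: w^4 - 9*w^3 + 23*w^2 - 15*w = (w)*(w^3 - 9*w^2 + 23*w - 15) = w*(w - 3)*(w^2 - 6*w + 5) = w*(w - 3)*(w - 1)*(w - 5)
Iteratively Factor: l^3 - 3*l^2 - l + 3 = (l + 1)*(l^2 - 4*l + 3) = (l - 3)*(l + 1)*(l - 1)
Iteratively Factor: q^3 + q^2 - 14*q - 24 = (q + 2)*(q^2 - q - 12) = (q + 2)*(q + 3)*(q - 4)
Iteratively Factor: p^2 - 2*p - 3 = (p + 1)*(p - 3)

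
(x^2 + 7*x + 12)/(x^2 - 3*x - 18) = (x + 4)/(x - 6)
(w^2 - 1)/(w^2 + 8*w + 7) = (w - 1)/(w + 7)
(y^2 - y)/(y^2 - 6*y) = (y - 1)/(y - 6)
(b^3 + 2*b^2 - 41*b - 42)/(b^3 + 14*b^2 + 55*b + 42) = (b - 6)/(b + 6)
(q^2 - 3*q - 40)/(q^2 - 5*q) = (q^2 - 3*q - 40)/(q*(q - 5))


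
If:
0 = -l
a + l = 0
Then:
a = 0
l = 0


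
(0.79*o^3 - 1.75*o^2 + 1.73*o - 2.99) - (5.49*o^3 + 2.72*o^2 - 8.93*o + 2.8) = -4.7*o^3 - 4.47*o^2 + 10.66*o - 5.79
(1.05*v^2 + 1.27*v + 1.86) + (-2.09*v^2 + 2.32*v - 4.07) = -1.04*v^2 + 3.59*v - 2.21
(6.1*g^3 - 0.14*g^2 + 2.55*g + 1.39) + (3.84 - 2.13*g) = 6.1*g^3 - 0.14*g^2 + 0.42*g + 5.23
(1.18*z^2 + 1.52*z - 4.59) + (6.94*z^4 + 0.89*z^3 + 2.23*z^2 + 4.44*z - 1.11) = 6.94*z^4 + 0.89*z^3 + 3.41*z^2 + 5.96*z - 5.7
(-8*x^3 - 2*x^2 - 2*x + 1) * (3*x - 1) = -24*x^4 + 2*x^3 - 4*x^2 + 5*x - 1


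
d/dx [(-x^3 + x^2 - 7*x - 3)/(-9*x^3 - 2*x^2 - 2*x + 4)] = (11*x^4 - 122*x^3 - 109*x^2 - 4*x - 34)/(81*x^6 + 36*x^5 + 40*x^4 - 64*x^3 - 12*x^2 - 16*x + 16)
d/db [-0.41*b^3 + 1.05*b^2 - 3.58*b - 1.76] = -1.23*b^2 + 2.1*b - 3.58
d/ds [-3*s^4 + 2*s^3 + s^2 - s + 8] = -12*s^3 + 6*s^2 + 2*s - 1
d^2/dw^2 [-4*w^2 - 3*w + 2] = -8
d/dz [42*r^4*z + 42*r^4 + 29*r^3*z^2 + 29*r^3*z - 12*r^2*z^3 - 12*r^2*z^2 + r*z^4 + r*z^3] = r*(42*r^3 + 58*r^2*z + 29*r^2 - 36*r*z^2 - 24*r*z + 4*z^3 + 3*z^2)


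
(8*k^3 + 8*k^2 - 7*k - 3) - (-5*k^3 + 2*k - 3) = 13*k^3 + 8*k^2 - 9*k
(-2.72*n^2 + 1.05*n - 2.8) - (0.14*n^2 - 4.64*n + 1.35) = -2.86*n^2 + 5.69*n - 4.15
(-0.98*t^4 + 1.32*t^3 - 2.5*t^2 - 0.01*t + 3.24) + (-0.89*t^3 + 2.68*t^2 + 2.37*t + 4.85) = -0.98*t^4 + 0.43*t^3 + 0.18*t^2 + 2.36*t + 8.09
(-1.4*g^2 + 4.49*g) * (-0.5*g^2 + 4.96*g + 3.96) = 0.7*g^4 - 9.189*g^3 + 16.7264*g^2 + 17.7804*g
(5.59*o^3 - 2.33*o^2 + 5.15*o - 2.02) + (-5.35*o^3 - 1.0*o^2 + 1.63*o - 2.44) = 0.24*o^3 - 3.33*o^2 + 6.78*o - 4.46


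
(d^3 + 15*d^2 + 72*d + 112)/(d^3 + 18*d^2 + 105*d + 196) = (d + 4)/(d + 7)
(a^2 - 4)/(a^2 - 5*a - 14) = (a - 2)/(a - 7)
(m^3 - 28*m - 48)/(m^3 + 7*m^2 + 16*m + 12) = (m^2 - 2*m - 24)/(m^2 + 5*m + 6)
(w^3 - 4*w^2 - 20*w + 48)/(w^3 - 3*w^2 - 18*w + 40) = (w - 6)/(w - 5)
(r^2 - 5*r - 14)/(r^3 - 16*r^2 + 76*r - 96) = (r^2 - 5*r - 14)/(r^3 - 16*r^2 + 76*r - 96)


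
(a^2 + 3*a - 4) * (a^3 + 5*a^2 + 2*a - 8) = a^5 + 8*a^4 + 13*a^3 - 22*a^2 - 32*a + 32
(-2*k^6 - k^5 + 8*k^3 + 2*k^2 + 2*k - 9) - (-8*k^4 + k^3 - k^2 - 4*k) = -2*k^6 - k^5 + 8*k^4 + 7*k^3 + 3*k^2 + 6*k - 9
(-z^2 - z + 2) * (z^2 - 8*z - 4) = -z^4 + 7*z^3 + 14*z^2 - 12*z - 8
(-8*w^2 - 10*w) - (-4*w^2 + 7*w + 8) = -4*w^2 - 17*w - 8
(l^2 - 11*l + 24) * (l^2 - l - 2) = l^4 - 12*l^3 + 33*l^2 - 2*l - 48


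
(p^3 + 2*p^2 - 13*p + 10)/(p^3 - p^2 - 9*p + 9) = (p^2 + 3*p - 10)/(p^2 - 9)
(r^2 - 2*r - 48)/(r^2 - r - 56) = (r + 6)/(r + 7)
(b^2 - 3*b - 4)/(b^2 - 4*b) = (b + 1)/b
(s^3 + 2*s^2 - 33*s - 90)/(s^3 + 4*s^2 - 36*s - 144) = (s^2 + 8*s + 15)/(s^2 + 10*s + 24)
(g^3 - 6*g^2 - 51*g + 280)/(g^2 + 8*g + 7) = (g^2 - 13*g + 40)/(g + 1)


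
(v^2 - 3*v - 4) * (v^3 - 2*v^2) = v^5 - 5*v^4 + 2*v^3 + 8*v^2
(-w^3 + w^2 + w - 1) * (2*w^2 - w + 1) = -2*w^5 + 3*w^4 - 2*w^2 + 2*w - 1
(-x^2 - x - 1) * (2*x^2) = -2*x^4 - 2*x^3 - 2*x^2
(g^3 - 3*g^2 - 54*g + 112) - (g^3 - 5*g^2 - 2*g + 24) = 2*g^2 - 52*g + 88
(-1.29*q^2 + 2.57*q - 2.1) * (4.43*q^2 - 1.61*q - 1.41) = -5.7147*q^4 + 13.462*q^3 - 11.6218*q^2 - 0.242699999999999*q + 2.961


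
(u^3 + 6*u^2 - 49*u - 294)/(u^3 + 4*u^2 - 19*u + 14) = (u^2 - u - 42)/(u^2 - 3*u + 2)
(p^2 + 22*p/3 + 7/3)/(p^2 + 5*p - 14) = (p + 1/3)/(p - 2)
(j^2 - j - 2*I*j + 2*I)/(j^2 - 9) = (j^2 - j - 2*I*j + 2*I)/(j^2 - 9)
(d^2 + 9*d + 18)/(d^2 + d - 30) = (d + 3)/(d - 5)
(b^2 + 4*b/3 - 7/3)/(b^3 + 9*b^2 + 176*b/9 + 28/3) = 3*(b - 1)/(3*b^2 + 20*b + 12)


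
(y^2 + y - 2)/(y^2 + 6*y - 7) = (y + 2)/(y + 7)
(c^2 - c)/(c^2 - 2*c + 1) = c/(c - 1)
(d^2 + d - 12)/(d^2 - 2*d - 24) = (d - 3)/(d - 6)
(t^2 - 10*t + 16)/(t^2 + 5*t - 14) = (t - 8)/(t + 7)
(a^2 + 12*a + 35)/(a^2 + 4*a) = (a^2 + 12*a + 35)/(a*(a + 4))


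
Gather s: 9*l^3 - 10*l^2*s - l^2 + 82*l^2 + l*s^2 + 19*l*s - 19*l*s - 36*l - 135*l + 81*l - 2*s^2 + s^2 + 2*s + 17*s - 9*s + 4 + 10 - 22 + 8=9*l^3 + 81*l^2 - 90*l + s^2*(l - 1) + s*(10 - 10*l^2)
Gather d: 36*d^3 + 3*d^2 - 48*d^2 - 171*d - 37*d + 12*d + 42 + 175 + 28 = 36*d^3 - 45*d^2 - 196*d + 245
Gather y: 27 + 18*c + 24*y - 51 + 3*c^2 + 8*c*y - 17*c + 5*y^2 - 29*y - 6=3*c^2 + c + 5*y^2 + y*(8*c - 5) - 30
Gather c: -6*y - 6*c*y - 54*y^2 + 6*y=-6*c*y - 54*y^2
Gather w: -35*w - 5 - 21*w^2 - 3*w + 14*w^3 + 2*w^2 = 14*w^3 - 19*w^2 - 38*w - 5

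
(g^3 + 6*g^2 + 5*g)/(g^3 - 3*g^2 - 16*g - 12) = g*(g + 5)/(g^2 - 4*g - 12)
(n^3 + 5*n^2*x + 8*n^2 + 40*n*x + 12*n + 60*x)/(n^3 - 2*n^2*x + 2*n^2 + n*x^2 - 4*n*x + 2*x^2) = (n^2 + 5*n*x + 6*n + 30*x)/(n^2 - 2*n*x + x^2)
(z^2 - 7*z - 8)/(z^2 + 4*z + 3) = (z - 8)/(z + 3)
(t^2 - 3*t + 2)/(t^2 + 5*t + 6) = (t^2 - 3*t + 2)/(t^2 + 5*t + 6)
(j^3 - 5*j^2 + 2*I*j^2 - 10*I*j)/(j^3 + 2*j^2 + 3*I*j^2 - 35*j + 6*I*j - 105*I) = j*(j + 2*I)/(j^2 + j*(7 + 3*I) + 21*I)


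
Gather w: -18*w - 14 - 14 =-18*w - 28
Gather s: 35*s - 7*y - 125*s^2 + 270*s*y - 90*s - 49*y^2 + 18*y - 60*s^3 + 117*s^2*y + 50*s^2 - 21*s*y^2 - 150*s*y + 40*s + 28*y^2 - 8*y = -60*s^3 + s^2*(117*y - 75) + s*(-21*y^2 + 120*y - 15) - 21*y^2 + 3*y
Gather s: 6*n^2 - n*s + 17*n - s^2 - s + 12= 6*n^2 + 17*n - s^2 + s*(-n - 1) + 12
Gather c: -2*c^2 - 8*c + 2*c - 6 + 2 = -2*c^2 - 6*c - 4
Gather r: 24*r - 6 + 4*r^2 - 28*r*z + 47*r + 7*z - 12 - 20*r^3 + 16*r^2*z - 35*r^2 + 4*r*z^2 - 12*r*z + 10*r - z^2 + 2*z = -20*r^3 + r^2*(16*z - 31) + r*(4*z^2 - 40*z + 81) - z^2 + 9*z - 18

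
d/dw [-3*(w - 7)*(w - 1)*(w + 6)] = -9*w^2 + 12*w + 123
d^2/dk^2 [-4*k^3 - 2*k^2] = -24*k - 4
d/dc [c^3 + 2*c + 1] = 3*c^2 + 2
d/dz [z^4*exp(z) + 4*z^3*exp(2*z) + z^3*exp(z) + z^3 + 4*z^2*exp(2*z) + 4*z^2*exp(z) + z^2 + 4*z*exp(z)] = z^4*exp(z) + 8*z^3*exp(2*z) + 5*z^3*exp(z) + 20*z^2*exp(2*z) + 7*z^2*exp(z) + 3*z^2 + 8*z*exp(2*z) + 12*z*exp(z) + 2*z + 4*exp(z)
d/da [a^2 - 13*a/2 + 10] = 2*a - 13/2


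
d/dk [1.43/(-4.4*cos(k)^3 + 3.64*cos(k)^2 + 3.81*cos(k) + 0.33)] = (-18.876*cos(k)^2 + 10.4104*cos(k) + 5.4483)*sin(k)/(-4.4*cos(k)^3 + 3.64*cos(k)^2 + 3.81*cos(k) + 0.33)^2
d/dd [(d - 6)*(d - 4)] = 2*d - 10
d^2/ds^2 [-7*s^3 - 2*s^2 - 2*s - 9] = -42*s - 4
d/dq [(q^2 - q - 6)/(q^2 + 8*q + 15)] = 3*(3*q^2 + 14*q + 11)/(q^4 + 16*q^3 + 94*q^2 + 240*q + 225)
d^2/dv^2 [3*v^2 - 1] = 6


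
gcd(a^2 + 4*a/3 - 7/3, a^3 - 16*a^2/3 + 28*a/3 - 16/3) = 1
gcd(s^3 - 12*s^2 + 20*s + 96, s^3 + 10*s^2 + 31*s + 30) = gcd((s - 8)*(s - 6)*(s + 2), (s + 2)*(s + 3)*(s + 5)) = s + 2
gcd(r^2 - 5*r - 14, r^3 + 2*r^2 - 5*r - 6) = 1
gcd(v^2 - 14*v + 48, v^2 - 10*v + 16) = v - 8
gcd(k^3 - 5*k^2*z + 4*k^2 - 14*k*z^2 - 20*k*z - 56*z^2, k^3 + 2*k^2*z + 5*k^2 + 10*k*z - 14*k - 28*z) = k + 2*z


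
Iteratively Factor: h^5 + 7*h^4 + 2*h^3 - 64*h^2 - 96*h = (h)*(h^4 + 7*h^3 + 2*h^2 - 64*h - 96) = h*(h + 4)*(h^3 + 3*h^2 - 10*h - 24) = h*(h + 4)^2*(h^2 - h - 6) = h*(h + 2)*(h + 4)^2*(h - 3)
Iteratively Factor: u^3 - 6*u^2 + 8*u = (u)*(u^2 - 6*u + 8) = u*(u - 4)*(u - 2)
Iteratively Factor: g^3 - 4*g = (g + 2)*(g^2 - 2*g) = g*(g + 2)*(g - 2)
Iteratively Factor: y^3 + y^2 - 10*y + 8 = (y - 1)*(y^2 + 2*y - 8) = (y - 1)*(y + 4)*(y - 2)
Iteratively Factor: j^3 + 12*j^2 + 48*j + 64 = (j + 4)*(j^2 + 8*j + 16) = (j + 4)^2*(j + 4)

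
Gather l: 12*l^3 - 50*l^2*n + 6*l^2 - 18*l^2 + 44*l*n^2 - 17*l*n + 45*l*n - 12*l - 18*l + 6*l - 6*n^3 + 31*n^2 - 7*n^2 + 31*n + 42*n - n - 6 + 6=12*l^3 + l^2*(-50*n - 12) + l*(44*n^2 + 28*n - 24) - 6*n^3 + 24*n^2 + 72*n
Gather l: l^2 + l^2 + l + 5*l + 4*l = 2*l^2 + 10*l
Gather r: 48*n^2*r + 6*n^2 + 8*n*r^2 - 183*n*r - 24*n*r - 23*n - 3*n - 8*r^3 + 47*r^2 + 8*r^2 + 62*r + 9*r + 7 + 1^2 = 6*n^2 - 26*n - 8*r^3 + r^2*(8*n + 55) + r*(48*n^2 - 207*n + 71) + 8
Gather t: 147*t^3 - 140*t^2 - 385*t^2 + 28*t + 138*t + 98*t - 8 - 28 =147*t^3 - 525*t^2 + 264*t - 36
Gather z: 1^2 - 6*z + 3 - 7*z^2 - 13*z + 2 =-7*z^2 - 19*z + 6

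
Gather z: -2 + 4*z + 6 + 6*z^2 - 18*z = 6*z^2 - 14*z + 4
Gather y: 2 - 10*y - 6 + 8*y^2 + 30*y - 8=8*y^2 + 20*y - 12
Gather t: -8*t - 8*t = -16*t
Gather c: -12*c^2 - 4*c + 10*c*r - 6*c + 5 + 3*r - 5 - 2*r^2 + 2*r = -12*c^2 + c*(10*r - 10) - 2*r^2 + 5*r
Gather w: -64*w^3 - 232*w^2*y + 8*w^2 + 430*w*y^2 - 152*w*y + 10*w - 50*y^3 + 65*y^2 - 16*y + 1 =-64*w^3 + w^2*(8 - 232*y) + w*(430*y^2 - 152*y + 10) - 50*y^3 + 65*y^2 - 16*y + 1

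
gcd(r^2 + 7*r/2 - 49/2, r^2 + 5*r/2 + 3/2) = 1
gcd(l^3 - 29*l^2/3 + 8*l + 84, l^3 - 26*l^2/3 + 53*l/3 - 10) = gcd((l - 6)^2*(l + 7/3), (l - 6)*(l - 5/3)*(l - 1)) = l - 6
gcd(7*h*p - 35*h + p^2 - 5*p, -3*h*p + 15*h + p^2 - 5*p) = p - 5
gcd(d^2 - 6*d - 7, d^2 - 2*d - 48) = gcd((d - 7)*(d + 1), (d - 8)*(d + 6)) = 1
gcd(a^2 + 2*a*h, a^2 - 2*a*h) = a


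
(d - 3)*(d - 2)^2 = d^3 - 7*d^2 + 16*d - 12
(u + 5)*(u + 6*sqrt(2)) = u^2 + 5*u + 6*sqrt(2)*u + 30*sqrt(2)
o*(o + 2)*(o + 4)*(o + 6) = o^4 + 12*o^3 + 44*o^2 + 48*o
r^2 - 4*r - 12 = (r - 6)*(r + 2)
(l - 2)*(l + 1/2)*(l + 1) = l^3 - l^2/2 - 5*l/2 - 1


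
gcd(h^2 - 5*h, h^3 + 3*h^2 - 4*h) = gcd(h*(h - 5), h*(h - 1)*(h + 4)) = h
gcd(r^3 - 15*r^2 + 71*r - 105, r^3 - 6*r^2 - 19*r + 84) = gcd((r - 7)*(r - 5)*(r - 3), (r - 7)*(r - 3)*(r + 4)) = r^2 - 10*r + 21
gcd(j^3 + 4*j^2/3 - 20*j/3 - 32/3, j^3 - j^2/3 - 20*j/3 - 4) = j + 2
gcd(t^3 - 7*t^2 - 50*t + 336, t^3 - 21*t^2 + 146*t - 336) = t^2 - 14*t + 48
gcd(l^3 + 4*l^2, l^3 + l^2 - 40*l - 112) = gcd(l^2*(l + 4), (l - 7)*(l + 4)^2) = l + 4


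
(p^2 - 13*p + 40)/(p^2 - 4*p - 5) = (p - 8)/(p + 1)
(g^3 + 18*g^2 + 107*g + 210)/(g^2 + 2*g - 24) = (g^2 + 12*g + 35)/(g - 4)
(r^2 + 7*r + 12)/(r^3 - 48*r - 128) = (r + 3)/(r^2 - 4*r - 32)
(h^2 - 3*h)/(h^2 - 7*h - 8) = h*(3 - h)/(-h^2 + 7*h + 8)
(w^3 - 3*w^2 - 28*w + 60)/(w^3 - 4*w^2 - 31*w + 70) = (w - 6)/(w - 7)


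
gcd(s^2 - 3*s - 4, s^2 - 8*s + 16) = s - 4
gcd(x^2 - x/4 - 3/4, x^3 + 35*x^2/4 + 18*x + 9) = x + 3/4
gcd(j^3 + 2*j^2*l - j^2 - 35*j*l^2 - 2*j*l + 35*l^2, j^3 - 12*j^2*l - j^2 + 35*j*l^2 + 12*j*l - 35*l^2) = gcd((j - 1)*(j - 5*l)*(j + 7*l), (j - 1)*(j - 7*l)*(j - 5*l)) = j^2 - 5*j*l - j + 5*l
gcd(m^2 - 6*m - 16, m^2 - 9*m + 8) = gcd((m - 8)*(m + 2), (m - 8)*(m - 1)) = m - 8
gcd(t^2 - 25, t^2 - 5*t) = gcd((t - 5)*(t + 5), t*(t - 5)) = t - 5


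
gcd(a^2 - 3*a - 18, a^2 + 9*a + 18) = a + 3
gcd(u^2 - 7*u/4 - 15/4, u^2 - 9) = u - 3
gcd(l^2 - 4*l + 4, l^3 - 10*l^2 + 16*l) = l - 2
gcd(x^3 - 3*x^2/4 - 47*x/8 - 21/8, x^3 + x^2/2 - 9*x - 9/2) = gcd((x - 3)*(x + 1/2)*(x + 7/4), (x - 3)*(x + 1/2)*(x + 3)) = x^2 - 5*x/2 - 3/2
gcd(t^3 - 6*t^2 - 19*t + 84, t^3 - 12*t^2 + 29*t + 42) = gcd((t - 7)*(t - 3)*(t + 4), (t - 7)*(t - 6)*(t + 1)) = t - 7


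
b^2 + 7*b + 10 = (b + 2)*(b + 5)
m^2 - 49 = (m - 7)*(m + 7)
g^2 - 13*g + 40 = (g - 8)*(g - 5)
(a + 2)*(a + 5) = a^2 + 7*a + 10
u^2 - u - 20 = (u - 5)*(u + 4)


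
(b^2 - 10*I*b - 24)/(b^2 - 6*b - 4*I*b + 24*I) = (b - 6*I)/(b - 6)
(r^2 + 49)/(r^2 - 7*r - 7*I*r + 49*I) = (r + 7*I)/(r - 7)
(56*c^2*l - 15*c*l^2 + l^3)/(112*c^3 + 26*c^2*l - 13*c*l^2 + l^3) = l/(2*c + l)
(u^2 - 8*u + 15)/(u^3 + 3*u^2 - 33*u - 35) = (u - 3)/(u^2 + 8*u + 7)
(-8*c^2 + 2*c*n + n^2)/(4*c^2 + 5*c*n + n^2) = (-2*c + n)/(c + n)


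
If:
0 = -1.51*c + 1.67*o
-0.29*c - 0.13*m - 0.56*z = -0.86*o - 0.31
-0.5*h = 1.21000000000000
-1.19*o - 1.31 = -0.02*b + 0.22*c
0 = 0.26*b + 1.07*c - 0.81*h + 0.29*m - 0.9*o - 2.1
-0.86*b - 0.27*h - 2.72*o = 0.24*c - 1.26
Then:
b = 5.15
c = -0.93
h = -2.42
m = -3.31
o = -0.84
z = 0.51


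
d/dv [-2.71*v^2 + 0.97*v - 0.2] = 0.97 - 5.42*v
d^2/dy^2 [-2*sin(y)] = 2*sin(y)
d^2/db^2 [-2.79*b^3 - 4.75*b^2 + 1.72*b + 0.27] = -16.74*b - 9.5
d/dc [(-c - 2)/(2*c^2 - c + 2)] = (-2*c^2 + c + (c + 2)*(4*c - 1) - 2)/(2*c^2 - c + 2)^2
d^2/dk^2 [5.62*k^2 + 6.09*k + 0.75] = 11.2400000000000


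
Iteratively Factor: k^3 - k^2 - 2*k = (k - 2)*(k^2 + k) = (k - 2)*(k + 1)*(k)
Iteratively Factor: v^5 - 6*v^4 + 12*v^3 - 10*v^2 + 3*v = (v)*(v^4 - 6*v^3 + 12*v^2 - 10*v + 3) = v*(v - 3)*(v^3 - 3*v^2 + 3*v - 1) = v*(v - 3)*(v - 1)*(v^2 - 2*v + 1) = v*(v - 3)*(v - 1)^2*(v - 1)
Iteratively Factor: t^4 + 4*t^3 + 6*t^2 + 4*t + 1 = (t + 1)*(t^3 + 3*t^2 + 3*t + 1) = (t + 1)^2*(t^2 + 2*t + 1) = (t + 1)^3*(t + 1)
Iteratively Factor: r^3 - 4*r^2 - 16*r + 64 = (r + 4)*(r^2 - 8*r + 16) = (r - 4)*(r + 4)*(r - 4)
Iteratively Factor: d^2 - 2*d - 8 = (d - 4)*(d + 2)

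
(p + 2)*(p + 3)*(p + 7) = p^3 + 12*p^2 + 41*p + 42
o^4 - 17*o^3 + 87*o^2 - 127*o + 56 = (o - 8)*(o - 7)*(o - 1)^2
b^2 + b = b*(b + 1)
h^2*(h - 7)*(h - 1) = h^4 - 8*h^3 + 7*h^2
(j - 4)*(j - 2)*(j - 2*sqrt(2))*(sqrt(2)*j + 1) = sqrt(2)*j^4 - 6*sqrt(2)*j^3 - 3*j^3 + 6*sqrt(2)*j^2 + 18*j^2 - 24*j + 12*sqrt(2)*j - 16*sqrt(2)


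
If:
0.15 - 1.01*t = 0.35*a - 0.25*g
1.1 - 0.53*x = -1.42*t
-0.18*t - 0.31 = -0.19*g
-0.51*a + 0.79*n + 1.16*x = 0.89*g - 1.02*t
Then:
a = 3.30519961876522 - 0.824494334427618*x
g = 0.353595255744996*x + 0.89770200148258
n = 4.14524991387365 - 2.08417285860399*x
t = 0.373239436619718*x - 0.774647887323944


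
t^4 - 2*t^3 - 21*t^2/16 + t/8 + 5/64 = (t - 5/2)*(t - 1/4)*(t + 1/4)*(t + 1/2)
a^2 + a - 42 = (a - 6)*(a + 7)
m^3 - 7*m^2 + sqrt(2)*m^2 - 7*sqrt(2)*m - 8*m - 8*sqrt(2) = (m - 8)*(m + 1)*(m + sqrt(2))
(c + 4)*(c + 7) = c^2 + 11*c + 28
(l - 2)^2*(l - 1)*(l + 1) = l^4 - 4*l^3 + 3*l^2 + 4*l - 4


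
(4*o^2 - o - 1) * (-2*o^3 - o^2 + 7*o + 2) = -8*o^5 - 2*o^4 + 31*o^3 + 2*o^2 - 9*o - 2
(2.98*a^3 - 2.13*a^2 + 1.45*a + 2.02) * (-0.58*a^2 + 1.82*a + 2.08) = -1.7284*a^5 + 6.659*a^4 + 1.4808*a^3 - 2.963*a^2 + 6.6924*a + 4.2016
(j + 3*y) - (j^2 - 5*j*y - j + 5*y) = -j^2 + 5*j*y + 2*j - 2*y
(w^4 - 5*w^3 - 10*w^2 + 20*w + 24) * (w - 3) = w^5 - 8*w^4 + 5*w^3 + 50*w^2 - 36*w - 72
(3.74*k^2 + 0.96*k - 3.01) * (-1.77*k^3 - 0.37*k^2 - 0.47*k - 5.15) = -6.6198*k^5 - 3.083*k^4 + 3.2147*k^3 - 18.5985*k^2 - 3.5293*k + 15.5015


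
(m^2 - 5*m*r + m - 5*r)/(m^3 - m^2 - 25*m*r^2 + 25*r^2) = (m + 1)/(m^2 + 5*m*r - m - 5*r)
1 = 1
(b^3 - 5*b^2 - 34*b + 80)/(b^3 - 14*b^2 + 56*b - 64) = (b + 5)/(b - 4)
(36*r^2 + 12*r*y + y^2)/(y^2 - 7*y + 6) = (36*r^2 + 12*r*y + y^2)/(y^2 - 7*y + 6)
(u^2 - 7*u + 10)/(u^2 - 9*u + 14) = (u - 5)/(u - 7)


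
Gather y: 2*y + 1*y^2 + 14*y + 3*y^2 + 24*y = 4*y^2 + 40*y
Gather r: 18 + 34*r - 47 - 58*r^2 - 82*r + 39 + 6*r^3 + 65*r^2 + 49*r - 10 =6*r^3 + 7*r^2 + r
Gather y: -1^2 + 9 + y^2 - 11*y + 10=y^2 - 11*y + 18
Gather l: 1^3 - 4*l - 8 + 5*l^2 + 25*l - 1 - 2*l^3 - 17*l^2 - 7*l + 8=-2*l^3 - 12*l^2 + 14*l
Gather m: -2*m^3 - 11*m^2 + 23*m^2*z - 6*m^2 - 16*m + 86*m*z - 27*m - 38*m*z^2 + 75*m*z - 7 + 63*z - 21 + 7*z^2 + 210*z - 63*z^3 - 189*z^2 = -2*m^3 + m^2*(23*z - 17) + m*(-38*z^2 + 161*z - 43) - 63*z^3 - 182*z^2 + 273*z - 28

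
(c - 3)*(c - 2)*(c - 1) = c^3 - 6*c^2 + 11*c - 6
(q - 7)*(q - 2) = q^2 - 9*q + 14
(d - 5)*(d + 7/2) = d^2 - 3*d/2 - 35/2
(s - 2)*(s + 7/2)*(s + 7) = s^3 + 17*s^2/2 + 7*s/2 - 49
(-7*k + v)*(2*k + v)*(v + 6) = -14*k^2*v - 84*k^2 - 5*k*v^2 - 30*k*v + v^3 + 6*v^2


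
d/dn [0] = 0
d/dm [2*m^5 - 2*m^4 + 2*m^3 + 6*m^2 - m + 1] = 10*m^4 - 8*m^3 + 6*m^2 + 12*m - 1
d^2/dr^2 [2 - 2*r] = 0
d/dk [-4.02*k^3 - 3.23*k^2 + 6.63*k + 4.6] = -12.06*k^2 - 6.46*k + 6.63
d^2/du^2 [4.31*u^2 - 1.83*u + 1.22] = 8.62000000000000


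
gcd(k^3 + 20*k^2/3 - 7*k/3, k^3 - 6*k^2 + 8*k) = k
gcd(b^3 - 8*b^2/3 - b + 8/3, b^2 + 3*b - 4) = b - 1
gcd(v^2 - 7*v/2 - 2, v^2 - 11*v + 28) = v - 4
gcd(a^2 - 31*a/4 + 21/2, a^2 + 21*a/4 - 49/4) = a - 7/4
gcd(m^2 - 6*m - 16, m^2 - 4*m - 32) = m - 8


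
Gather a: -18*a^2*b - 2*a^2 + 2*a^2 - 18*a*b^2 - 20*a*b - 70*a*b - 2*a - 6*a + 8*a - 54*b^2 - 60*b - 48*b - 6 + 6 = -18*a^2*b + a*(-18*b^2 - 90*b) - 54*b^2 - 108*b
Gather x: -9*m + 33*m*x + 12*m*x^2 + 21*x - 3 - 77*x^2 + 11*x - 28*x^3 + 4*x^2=-9*m - 28*x^3 + x^2*(12*m - 73) + x*(33*m + 32) - 3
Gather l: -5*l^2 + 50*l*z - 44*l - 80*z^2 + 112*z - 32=-5*l^2 + l*(50*z - 44) - 80*z^2 + 112*z - 32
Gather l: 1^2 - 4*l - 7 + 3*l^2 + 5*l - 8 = 3*l^2 + l - 14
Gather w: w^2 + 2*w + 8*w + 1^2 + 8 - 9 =w^2 + 10*w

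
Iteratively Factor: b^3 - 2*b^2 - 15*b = (b + 3)*(b^2 - 5*b) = (b - 5)*(b + 3)*(b)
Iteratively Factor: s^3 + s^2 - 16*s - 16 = (s + 1)*(s^2 - 16) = (s - 4)*(s + 1)*(s + 4)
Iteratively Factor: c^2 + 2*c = (c)*(c + 2)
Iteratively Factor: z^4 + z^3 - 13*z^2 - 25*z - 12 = (z + 1)*(z^3 - 13*z - 12) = (z + 1)*(z + 3)*(z^2 - 3*z - 4) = (z + 1)^2*(z + 3)*(z - 4)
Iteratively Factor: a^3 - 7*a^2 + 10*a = (a - 5)*(a^2 - 2*a) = a*(a - 5)*(a - 2)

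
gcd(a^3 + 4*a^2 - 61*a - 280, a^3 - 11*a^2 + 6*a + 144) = a - 8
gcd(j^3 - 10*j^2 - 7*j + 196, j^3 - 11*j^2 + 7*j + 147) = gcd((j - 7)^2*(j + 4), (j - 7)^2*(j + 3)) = j^2 - 14*j + 49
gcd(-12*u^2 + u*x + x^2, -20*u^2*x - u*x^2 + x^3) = 4*u + x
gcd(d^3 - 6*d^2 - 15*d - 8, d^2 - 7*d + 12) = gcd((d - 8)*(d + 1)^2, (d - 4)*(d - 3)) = 1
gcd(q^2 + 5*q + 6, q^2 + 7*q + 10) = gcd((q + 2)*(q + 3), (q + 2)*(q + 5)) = q + 2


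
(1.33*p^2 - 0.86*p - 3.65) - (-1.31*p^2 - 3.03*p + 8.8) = 2.64*p^2 + 2.17*p - 12.45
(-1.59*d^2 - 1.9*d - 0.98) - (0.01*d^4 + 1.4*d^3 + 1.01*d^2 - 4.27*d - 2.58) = -0.01*d^4 - 1.4*d^3 - 2.6*d^2 + 2.37*d + 1.6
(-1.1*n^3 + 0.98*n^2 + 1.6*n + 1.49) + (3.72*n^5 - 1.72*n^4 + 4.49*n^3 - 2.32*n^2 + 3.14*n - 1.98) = 3.72*n^5 - 1.72*n^4 + 3.39*n^3 - 1.34*n^2 + 4.74*n - 0.49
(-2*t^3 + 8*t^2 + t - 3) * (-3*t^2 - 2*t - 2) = 6*t^5 - 20*t^4 - 15*t^3 - 9*t^2 + 4*t + 6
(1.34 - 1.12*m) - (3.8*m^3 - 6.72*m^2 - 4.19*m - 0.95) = -3.8*m^3 + 6.72*m^2 + 3.07*m + 2.29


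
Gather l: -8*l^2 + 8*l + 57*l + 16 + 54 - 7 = -8*l^2 + 65*l + 63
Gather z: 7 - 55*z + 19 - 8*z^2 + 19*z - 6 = -8*z^2 - 36*z + 20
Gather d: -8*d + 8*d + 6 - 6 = 0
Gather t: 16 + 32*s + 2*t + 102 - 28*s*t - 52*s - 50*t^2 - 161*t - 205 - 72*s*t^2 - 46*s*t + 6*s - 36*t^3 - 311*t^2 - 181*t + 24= -14*s - 36*t^3 + t^2*(-72*s - 361) + t*(-74*s - 340) - 63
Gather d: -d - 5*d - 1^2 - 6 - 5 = -6*d - 12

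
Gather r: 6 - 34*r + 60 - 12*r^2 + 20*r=-12*r^2 - 14*r + 66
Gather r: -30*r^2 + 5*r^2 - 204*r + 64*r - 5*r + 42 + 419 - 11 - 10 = -25*r^2 - 145*r + 440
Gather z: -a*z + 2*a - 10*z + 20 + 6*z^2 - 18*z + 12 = 2*a + 6*z^2 + z*(-a - 28) + 32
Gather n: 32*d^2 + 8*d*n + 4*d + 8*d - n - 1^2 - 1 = 32*d^2 + 12*d + n*(8*d - 1) - 2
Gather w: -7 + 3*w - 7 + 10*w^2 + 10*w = 10*w^2 + 13*w - 14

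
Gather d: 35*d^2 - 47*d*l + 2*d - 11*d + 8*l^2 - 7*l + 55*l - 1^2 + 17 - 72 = 35*d^2 + d*(-47*l - 9) + 8*l^2 + 48*l - 56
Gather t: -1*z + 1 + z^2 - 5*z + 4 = z^2 - 6*z + 5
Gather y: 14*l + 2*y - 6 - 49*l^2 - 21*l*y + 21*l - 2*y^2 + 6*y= -49*l^2 + 35*l - 2*y^2 + y*(8 - 21*l) - 6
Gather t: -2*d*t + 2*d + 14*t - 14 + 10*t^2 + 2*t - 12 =2*d + 10*t^2 + t*(16 - 2*d) - 26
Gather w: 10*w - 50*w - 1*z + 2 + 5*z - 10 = -40*w + 4*z - 8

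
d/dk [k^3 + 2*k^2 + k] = 3*k^2 + 4*k + 1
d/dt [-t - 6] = -1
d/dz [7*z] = 7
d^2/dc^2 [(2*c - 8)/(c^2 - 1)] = 4*(4*c^2*(c - 4) + (4 - 3*c)*(c^2 - 1))/(c^2 - 1)^3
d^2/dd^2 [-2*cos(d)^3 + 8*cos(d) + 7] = 18*cos(d)^3 - 20*cos(d)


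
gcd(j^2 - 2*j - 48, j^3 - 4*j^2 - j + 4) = 1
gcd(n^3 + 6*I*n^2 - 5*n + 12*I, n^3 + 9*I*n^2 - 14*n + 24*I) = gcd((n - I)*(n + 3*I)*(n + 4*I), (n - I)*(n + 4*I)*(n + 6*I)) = n^2 + 3*I*n + 4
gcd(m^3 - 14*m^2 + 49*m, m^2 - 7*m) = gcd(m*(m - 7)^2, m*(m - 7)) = m^2 - 7*m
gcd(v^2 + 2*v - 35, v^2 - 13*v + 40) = v - 5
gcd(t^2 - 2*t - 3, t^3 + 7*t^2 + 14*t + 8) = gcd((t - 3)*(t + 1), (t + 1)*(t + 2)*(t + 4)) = t + 1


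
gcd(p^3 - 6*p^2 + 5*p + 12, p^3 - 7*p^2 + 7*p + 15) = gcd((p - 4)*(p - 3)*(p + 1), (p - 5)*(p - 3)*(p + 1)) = p^2 - 2*p - 3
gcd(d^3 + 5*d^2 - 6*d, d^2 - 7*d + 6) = d - 1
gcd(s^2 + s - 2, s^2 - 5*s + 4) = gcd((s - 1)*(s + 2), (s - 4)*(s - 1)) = s - 1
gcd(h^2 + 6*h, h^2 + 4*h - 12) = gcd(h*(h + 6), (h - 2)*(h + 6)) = h + 6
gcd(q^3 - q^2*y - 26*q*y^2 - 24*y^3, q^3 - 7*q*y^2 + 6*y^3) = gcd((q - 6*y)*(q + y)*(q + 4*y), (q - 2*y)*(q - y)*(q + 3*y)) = 1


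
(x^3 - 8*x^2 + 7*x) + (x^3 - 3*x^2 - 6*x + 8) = 2*x^3 - 11*x^2 + x + 8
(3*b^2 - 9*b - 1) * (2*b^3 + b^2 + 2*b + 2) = 6*b^5 - 15*b^4 - 5*b^3 - 13*b^2 - 20*b - 2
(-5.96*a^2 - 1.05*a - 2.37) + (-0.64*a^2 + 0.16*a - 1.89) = -6.6*a^2 - 0.89*a - 4.26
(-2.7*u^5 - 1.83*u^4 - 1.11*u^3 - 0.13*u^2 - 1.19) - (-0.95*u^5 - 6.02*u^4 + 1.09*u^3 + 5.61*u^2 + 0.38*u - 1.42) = -1.75*u^5 + 4.19*u^4 - 2.2*u^3 - 5.74*u^2 - 0.38*u + 0.23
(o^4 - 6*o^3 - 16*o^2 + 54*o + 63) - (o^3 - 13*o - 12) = o^4 - 7*o^3 - 16*o^2 + 67*o + 75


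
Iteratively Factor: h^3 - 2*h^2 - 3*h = (h)*(h^2 - 2*h - 3) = h*(h + 1)*(h - 3)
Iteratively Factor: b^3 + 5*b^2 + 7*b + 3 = (b + 1)*(b^2 + 4*b + 3) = (b + 1)*(b + 3)*(b + 1)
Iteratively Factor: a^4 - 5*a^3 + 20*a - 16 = (a - 4)*(a^3 - a^2 - 4*a + 4) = (a - 4)*(a - 2)*(a^2 + a - 2) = (a - 4)*(a - 2)*(a - 1)*(a + 2)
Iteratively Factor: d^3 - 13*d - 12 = (d - 4)*(d^2 + 4*d + 3) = (d - 4)*(d + 1)*(d + 3)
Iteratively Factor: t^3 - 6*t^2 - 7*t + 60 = (t - 4)*(t^2 - 2*t - 15) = (t - 4)*(t + 3)*(t - 5)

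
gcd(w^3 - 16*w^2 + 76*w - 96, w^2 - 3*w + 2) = w - 2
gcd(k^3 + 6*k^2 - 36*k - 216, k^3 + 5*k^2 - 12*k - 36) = k + 6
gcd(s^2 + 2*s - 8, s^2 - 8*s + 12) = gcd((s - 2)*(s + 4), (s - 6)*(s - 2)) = s - 2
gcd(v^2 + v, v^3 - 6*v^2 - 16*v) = v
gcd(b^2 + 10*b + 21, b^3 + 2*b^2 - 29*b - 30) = 1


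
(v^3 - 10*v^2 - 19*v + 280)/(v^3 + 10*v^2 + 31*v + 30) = (v^2 - 15*v + 56)/(v^2 + 5*v + 6)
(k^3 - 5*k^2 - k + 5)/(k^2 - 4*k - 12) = (-k^3 + 5*k^2 + k - 5)/(-k^2 + 4*k + 12)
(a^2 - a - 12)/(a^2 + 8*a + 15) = (a - 4)/(a + 5)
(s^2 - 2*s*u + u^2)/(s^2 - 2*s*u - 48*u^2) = (-s^2 + 2*s*u - u^2)/(-s^2 + 2*s*u + 48*u^2)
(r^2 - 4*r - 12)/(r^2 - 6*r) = (r + 2)/r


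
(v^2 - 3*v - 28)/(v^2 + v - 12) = (v - 7)/(v - 3)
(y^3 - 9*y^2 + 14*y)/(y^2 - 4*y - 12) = y*(-y^2 + 9*y - 14)/(-y^2 + 4*y + 12)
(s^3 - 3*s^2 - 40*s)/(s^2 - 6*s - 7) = s*(-s^2 + 3*s + 40)/(-s^2 + 6*s + 7)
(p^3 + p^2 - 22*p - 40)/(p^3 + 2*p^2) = (p^2 - p - 20)/p^2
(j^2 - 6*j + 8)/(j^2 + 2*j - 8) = (j - 4)/(j + 4)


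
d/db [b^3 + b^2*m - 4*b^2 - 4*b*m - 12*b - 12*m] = 3*b^2 + 2*b*m - 8*b - 4*m - 12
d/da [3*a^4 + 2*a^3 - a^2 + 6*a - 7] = 12*a^3 + 6*a^2 - 2*a + 6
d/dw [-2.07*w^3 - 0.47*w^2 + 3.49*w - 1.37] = -6.21*w^2 - 0.94*w + 3.49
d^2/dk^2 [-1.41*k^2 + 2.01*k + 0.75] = -2.82000000000000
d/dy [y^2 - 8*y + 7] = 2*y - 8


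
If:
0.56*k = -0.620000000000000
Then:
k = -1.11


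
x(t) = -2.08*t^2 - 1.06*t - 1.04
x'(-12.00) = 48.86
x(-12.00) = -287.84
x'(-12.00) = 48.86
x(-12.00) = -287.84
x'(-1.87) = 6.72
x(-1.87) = -6.33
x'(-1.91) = 6.89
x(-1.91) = -6.60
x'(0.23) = -2.02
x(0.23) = -1.39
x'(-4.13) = 16.12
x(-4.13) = -32.14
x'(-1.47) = 5.06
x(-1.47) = -3.98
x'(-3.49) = 13.46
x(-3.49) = -22.68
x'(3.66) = -16.29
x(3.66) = -32.78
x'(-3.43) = 13.21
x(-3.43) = -21.88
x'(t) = -4.16*t - 1.06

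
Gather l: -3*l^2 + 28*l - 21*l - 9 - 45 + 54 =-3*l^2 + 7*l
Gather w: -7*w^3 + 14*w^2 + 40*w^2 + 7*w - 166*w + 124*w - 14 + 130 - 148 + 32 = -7*w^3 + 54*w^2 - 35*w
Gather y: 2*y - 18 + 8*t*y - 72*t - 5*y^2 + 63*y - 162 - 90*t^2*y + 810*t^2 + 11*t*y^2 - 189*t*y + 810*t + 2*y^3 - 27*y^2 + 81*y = 810*t^2 + 738*t + 2*y^3 + y^2*(11*t - 32) + y*(-90*t^2 - 181*t + 146) - 180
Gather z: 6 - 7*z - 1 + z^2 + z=z^2 - 6*z + 5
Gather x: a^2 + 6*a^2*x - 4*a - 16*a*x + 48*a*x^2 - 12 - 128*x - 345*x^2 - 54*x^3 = a^2 - 4*a - 54*x^3 + x^2*(48*a - 345) + x*(6*a^2 - 16*a - 128) - 12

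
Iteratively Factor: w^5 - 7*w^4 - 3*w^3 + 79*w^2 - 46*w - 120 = (w + 1)*(w^4 - 8*w^3 + 5*w^2 + 74*w - 120) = (w - 2)*(w + 1)*(w^3 - 6*w^2 - 7*w + 60) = (w - 4)*(w - 2)*(w + 1)*(w^2 - 2*w - 15) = (w - 4)*(w - 2)*(w + 1)*(w + 3)*(w - 5)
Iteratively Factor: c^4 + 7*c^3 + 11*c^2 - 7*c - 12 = (c - 1)*(c^3 + 8*c^2 + 19*c + 12) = (c - 1)*(c + 1)*(c^2 + 7*c + 12) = (c - 1)*(c + 1)*(c + 3)*(c + 4)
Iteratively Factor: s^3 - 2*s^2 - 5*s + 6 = (s + 2)*(s^2 - 4*s + 3) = (s - 3)*(s + 2)*(s - 1)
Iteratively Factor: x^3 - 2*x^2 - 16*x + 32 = (x - 4)*(x^2 + 2*x - 8) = (x - 4)*(x + 4)*(x - 2)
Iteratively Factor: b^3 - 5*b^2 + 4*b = (b - 1)*(b^2 - 4*b) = b*(b - 1)*(b - 4)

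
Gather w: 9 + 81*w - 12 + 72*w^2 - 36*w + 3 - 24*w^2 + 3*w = 48*w^2 + 48*w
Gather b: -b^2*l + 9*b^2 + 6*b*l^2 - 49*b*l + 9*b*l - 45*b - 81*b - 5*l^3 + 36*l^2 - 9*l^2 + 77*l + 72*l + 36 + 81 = b^2*(9 - l) + b*(6*l^2 - 40*l - 126) - 5*l^3 + 27*l^2 + 149*l + 117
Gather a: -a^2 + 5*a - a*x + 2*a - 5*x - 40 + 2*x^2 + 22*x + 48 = -a^2 + a*(7 - x) + 2*x^2 + 17*x + 8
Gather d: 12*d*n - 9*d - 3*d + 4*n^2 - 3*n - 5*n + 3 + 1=d*(12*n - 12) + 4*n^2 - 8*n + 4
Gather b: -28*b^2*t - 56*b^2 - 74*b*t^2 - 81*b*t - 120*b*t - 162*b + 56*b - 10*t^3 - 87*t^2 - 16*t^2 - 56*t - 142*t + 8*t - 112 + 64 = b^2*(-28*t - 56) + b*(-74*t^2 - 201*t - 106) - 10*t^3 - 103*t^2 - 190*t - 48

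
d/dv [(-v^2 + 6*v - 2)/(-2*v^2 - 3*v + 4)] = (15*v^2 - 16*v + 18)/(4*v^4 + 12*v^3 - 7*v^2 - 24*v + 16)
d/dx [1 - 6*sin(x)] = -6*cos(x)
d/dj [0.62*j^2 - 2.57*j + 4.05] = 1.24*j - 2.57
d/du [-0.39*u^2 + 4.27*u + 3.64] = 4.27 - 0.78*u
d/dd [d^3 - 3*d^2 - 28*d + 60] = 3*d^2 - 6*d - 28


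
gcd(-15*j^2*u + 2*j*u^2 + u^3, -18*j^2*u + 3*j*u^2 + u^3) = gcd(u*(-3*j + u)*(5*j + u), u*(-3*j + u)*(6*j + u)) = -3*j*u + u^2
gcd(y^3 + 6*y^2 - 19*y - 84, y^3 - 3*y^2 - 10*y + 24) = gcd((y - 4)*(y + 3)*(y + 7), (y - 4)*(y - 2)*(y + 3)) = y^2 - y - 12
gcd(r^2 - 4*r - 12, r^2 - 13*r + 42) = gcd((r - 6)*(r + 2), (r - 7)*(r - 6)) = r - 6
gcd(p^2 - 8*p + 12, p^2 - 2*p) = p - 2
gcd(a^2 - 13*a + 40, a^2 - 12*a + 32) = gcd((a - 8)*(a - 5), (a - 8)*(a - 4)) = a - 8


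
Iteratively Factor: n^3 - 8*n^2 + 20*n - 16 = (n - 4)*(n^2 - 4*n + 4) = (n - 4)*(n - 2)*(n - 2)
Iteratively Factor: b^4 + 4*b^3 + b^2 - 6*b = (b - 1)*(b^3 + 5*b^2 + 6*b) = (b - 1)*(b + 3)*(b^2 + 2*b) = b*(b - 1)*(b + 3)*(b + 2)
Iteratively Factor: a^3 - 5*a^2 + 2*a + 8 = (a - 4)*(a^2 - a - 2) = (a - 4)*(a - 2)*(a + 1)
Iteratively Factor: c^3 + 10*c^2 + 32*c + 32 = (c + 4)*(c^2 + 6*c + 8) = (c + 4)^2*(c + 2)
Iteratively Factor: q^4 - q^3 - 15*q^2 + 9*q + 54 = (q - 3)*(q^3 + 2*q^2 - 9*q - 18) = (q - 3)*(q + 3)*(q^2 - q - 6) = (q - 3)*(q + 2)*(q + 3)*(q - 3)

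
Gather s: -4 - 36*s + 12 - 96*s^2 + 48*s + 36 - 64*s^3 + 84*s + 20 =-64*s^3 - 96*s^2 + 96*s + 64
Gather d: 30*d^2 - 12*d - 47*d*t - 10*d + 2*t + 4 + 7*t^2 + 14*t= 30*d^2 + d*(-47*t - 22) + 7*t^2 + 16*t + 4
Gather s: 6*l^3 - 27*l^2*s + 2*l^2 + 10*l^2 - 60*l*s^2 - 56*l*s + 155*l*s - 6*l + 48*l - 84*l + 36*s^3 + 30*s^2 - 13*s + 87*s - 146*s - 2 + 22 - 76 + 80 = 6*l^3 + 12*l^2 - 42*l + 36*s^3 + s^2*(30 - 60*l) + s*(-27*l^2 + 99*l - 72) + 24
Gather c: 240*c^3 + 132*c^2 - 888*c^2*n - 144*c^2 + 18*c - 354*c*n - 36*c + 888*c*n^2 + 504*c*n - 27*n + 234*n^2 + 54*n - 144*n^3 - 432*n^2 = 240*c^3 + c^2*(-888*n - 12) + c*(888*n^2 + 150*n - 18) - 144*n^3 - 198*n^2 + 27*n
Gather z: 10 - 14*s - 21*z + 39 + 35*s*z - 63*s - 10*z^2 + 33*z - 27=-77*s - 10*z^2 + z*(35*s + 12) + 22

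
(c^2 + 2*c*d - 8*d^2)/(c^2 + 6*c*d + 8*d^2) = (c - 2*d)/(c + 2*d)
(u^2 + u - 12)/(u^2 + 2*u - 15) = (u + 4)/(u + 5)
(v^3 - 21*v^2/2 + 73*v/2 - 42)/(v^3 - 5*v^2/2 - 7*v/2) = (v^2 - 7*v + 12)/(v*(v + 1))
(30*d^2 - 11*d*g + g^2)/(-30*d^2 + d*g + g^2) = (-6*d + g)/(6*d + g)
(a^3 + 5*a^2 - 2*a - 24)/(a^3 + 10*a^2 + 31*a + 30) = (a^2 + 2*a - 8)/(a^2 + 7*a + 10)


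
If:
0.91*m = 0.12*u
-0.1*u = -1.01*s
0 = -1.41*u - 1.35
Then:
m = -0.13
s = -0.09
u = -0.96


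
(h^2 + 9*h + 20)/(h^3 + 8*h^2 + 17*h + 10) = (h + 4)/(h^2 + 3*h + 2)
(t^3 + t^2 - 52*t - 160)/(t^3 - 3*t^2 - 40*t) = (t + 4)/t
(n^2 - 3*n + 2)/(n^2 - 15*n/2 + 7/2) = 2*(n^2 - 3*n + 2)/(2*n^2 - 15*n + 7)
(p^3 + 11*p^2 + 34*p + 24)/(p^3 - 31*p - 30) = (p^2 + 10*p + 24)/(p^2 - p - 30)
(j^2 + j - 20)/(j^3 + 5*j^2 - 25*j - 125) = (j - 4)/(j^2 - 25)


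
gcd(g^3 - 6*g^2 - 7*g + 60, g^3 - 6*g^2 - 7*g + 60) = g^3 - 6*g^2 - 7*g + 60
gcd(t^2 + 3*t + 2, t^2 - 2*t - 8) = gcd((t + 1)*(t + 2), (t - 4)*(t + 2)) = t + 2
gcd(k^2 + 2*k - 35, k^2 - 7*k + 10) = k - 5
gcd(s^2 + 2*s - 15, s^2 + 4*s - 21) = s - 3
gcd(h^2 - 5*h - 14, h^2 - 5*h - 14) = h^2 - 5*h - 14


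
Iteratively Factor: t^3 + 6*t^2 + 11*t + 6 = (t + 2)*(t^2 + 4*t + 3) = (t + 1)*(t + 2)*(t + 3)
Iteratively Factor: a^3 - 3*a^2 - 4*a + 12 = (a - 3)*(a^2 - 4) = (a - 3)*(a + 2)*(a - 2)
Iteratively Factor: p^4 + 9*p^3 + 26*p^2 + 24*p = (p + 4)*(p^3 + 5*p^2 + 6*p) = (p + 2)*(p + 4)*(p^2 + 3*p) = p*(p + 2)*(p + 4)*(p + 3)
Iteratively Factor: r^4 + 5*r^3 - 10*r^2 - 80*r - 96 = (r + 3)*(r^3 + 2*r^2 - 16*r - 32) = (r - 4)*(r + 3)*(r^2 + 6*r + 8) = (r - 4)*(r + 2)*(r + 3)*(r + 4)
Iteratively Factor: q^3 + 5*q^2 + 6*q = (q + 2)*(q^2 + 3*q) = q*(q + 2)*(q + 3)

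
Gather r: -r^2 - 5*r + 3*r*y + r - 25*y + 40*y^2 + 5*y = -r^2 + r*(3*y - 4) + 40*y^2 - 20*y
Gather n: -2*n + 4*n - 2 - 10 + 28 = 2*n + 16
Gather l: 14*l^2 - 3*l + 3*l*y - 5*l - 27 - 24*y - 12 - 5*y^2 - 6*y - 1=14*l^2 + l*(3*y - 8) - 5*y^2 - 30*y - 40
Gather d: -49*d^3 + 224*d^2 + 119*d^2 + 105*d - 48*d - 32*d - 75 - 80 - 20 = -49*d^3 + 343*d^2 + 25*d - 175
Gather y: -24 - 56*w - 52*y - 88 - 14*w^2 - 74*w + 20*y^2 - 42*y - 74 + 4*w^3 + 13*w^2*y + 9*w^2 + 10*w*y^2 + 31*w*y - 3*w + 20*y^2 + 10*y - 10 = 4*w^3 - 5*w^2 - 133*w + y^2*(10*w + 40) + y*(13*w^2 + 31*w - 84) - 196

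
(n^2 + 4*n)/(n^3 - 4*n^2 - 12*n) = (n + 4)/(n^2 - 4*n - 12)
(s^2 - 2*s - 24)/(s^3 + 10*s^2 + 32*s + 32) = (s - 6)/(s^2 + 6*s + 8)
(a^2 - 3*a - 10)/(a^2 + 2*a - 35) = (a + 2)/(a + 7)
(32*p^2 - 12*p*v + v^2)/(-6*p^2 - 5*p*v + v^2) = (-32*p^2 + 12*p*v - v^2)/(6*p^2 + 5*p*v - v^2)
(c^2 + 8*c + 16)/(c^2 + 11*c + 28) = (c + 4)/(c + 7)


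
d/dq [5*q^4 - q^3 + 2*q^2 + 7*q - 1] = 20*q^3 - 3*q^2 + 4*q + 7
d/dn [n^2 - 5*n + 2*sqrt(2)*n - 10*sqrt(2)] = 2*n - 5 + 2*sqrt(2)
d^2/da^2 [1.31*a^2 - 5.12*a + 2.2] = 2.62000000000000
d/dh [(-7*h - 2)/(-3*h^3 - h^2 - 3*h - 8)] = (21*h^3 + 7*h^2 + 21*h - (7*h + 2)*(9*h^2 + 2*h + 3) + 56)/(3*h^3 + h^2 + 3*h + 8)^2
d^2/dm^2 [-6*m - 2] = 0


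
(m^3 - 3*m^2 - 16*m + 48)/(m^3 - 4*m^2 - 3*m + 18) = (m^2 - 16)/(m^2 - m - 6)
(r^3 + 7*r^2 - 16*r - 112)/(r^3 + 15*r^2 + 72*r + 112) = (r - 4)/(r + 4)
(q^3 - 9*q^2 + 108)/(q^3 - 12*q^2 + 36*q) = (q + 3)/q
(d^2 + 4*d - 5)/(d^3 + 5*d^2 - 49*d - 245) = (d - 1)/(d^2 - 49)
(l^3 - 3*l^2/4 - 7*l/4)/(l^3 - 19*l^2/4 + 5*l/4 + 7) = l/(l - 4)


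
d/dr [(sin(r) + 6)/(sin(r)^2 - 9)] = (-12*sin(r) + cos(r)^2 - 10)*cos(r)/(sin(r)^2 - 9)^2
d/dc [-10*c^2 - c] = -20*c - 1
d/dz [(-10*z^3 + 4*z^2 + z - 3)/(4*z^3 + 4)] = (-4*z^4 - 2*z^3 - 21*z^2 + 8*z + 1)/(4*(z^6 + 2*z^3 + 1))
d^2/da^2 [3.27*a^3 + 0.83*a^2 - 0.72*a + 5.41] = 19.62*a + 1.66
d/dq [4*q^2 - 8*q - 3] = 8*q - 8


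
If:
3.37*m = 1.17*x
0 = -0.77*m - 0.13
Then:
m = -0.17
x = -0.49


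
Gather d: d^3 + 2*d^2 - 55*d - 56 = d^3 + 2*d^2 - 55*d - 56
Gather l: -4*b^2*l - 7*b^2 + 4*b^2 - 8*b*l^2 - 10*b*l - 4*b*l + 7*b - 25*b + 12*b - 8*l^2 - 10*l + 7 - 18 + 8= -3*b^2 - 6*b + l^2*(-8*b - 8) + l*(-4*b^2 - 14*b - 10) - 3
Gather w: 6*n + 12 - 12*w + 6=6*n - 12*w + 18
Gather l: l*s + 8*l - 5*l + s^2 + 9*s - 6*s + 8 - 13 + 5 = l*(s + 3) + s^2 + 3*s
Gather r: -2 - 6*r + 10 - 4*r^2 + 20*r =-4*r^2 + 14*r + 8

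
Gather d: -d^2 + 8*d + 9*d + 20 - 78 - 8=-d^2 + 17*d - 66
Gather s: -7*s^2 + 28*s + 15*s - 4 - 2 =-7*s^2 + 43*s - 6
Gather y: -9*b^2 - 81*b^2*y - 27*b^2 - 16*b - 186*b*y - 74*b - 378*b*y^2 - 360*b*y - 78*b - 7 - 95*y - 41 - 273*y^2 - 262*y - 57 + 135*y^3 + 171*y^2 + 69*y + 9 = -36*b^2 - 168*b + 135*y^3 + y^2*(-378*b - 102) + y*(-81*b^2 - 546*b - 288) - 96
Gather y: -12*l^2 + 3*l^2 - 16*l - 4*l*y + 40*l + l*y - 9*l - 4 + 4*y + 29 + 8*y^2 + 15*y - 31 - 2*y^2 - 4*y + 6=-9*l^2 + 15*l + 6*y^2 + y*(15 - 3*l)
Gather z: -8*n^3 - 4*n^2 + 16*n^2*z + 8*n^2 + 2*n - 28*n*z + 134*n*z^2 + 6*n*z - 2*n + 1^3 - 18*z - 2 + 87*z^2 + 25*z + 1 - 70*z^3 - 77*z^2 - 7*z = -8*n^3 + 4*n^2 - 70*z^3 + z^2*(134*n + 10) + z*(16*n^2 - 22*n)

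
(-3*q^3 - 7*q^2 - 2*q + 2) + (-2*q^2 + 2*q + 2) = -3*q^3 - 9*q^2 + 4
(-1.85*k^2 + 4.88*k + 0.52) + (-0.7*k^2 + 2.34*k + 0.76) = -2.55*k^2 + 7.22*k + 1.28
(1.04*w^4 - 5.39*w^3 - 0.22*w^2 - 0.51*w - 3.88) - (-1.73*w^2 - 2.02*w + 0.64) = 1.04*w^4 - 5.39*w^3 + 1.51*w^2 + 1.51*w - 4.52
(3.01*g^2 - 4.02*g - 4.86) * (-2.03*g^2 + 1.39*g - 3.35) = -6.1103*g^4 + 12.3445*g^3 - 5.8055*g^2 + 6.7116*g + 16.281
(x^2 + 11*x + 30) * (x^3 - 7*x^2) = x^5 + 4*x^4 - 47*x^3 - 210*x^2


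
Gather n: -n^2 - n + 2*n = -n^2 + n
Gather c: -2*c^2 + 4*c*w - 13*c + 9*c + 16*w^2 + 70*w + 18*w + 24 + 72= -2*c^2 + c*(4*w - 4) + 16*w^2 + 88*w + 96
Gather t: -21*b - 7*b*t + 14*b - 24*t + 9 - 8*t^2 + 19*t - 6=-7*b - 8*t^2 + t*(-7*b - 5) + 3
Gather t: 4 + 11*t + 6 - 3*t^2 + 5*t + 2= -3*t^2 + 16*t + 12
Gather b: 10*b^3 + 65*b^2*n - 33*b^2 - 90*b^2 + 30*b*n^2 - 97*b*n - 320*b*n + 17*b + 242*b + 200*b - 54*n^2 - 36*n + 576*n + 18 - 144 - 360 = 10*b^3 + b^2*(65*n - 123) + b*(30*n^2 - 417*n + 459) - 54*n^2 + 540*n - 486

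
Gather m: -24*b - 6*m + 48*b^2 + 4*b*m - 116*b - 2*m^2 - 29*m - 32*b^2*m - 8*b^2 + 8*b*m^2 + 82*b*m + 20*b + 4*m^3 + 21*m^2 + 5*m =40*b^2 - 120*b + 4*m^3 + m^2*(8*b + 19) + m*(-32*b^2 + 86*b - 30)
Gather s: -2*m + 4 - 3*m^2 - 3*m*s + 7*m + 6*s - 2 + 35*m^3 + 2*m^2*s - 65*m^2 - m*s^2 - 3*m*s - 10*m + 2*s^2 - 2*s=35*m^3 - 68*m^2 - 5*m + s^2*(2 - m) + s*(2*m^2 - 6*m + 4) + 2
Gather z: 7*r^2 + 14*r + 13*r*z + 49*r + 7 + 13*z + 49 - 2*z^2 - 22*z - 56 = 7*r^2 + 63*r - 2*z^2 + z*(13*r - 9)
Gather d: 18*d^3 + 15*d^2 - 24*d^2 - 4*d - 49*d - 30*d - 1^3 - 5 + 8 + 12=18*d^3 - 9*d^2 - 83*d + 14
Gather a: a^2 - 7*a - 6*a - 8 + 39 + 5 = a^2 - 13*a + 36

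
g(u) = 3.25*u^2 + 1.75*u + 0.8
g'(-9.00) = -56.75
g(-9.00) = 248.30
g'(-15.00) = -95.75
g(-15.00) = 705.80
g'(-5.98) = -37.12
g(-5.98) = 106.56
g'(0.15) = 2.72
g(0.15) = 1.14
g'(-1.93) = -10.80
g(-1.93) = 9.53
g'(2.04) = 15.01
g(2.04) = 17.90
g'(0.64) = 5.91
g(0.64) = 3.25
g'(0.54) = 5.26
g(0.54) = 2.69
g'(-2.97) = -17.56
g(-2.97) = 24.27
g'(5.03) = 34.44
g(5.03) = 91.83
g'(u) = 6.5*u + 1.75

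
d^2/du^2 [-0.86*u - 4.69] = 0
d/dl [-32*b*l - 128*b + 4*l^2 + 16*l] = -32*b + 8*l + 16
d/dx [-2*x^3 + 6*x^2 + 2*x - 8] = -6*x^2 + 12*x + 2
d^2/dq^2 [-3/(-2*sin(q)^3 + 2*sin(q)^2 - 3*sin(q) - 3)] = 3*(2*(6*sin(q)^2 - 4*sin(q) + 3)^2*cos(q)^2 + (9*sin(q)/2 - sin(3*q)/2 + cos(2*q) + 2)*(18*sin(q)^3 - 8*sin(q)^2 - 9*sin(q) + 4))/(9*sin(q)/2 - sin(3*q)/2 + cos(2*q) + 2)^3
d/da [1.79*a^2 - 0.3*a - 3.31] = 3.58*a - 0.3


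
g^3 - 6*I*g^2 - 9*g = g*(g - 3*I)^2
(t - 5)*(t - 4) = t^2 - 9*t + 20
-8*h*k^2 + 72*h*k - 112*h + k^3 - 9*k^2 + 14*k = (-8*h + k)*(k - 7)*(k - 2)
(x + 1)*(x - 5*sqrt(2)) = x^2 - 5*sqrt(2)*x + x - 5*sqrt(2)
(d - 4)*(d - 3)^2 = d^3 - 10*d^2 + 33*d - 36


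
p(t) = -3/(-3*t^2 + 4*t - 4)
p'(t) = -3*(6*t - 4)/(-3*t^2 + 4*t - 4)^2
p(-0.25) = 0.58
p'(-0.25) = 0.61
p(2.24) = 0.30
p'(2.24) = -0.28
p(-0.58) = 0.41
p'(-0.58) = 0.42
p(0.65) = 1.12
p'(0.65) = 0.04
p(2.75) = 0.19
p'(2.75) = -0.15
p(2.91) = 0.17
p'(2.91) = -0.13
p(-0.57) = 0.41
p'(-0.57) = 0.42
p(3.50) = 0.11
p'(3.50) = -0.07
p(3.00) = 0.16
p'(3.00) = -0.12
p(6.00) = 0.03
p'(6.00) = -0.01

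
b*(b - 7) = b^2 - 7*b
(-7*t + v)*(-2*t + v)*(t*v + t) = 14*t^3*v + 14*t^3 - 9*t^2*v^2 - 9*t^2*v + t*v^3 + t*v^2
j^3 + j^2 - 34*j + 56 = (j - 4)*(j - 2)*(j + 7)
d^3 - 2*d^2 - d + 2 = (d - 2)*(d - 1)*(d + 1)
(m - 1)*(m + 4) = m^2 + 3*m - 4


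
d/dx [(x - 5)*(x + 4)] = 2*x - 1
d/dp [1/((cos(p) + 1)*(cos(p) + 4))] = (2*cos(p) + 5)*sin(p)/((cos(p) + 1)^2*(cos(p) + 4)^2)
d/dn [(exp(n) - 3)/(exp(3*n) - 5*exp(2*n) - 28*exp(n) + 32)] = ((exp(n) - 3)*(-3*exp(2*n) + 10*exp(n) + 28) + exp(3*n) - 5*exp(2*n) - 28*exp(n) + 32)*exp(n)/(exp(3*n) - 5*exp(2*n) - 28*exp(n) + 32)^2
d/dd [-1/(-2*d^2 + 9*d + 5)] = (9 - 4*d)/(-2*d^2 + 9*d + 5)^2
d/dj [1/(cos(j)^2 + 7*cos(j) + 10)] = (2*cos(j) + 7)*sin(j)/(cos(j)^2 + 7*cos(j) + 10)^2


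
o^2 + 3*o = o*(o + 3)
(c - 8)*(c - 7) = c^2 - 15*c + 56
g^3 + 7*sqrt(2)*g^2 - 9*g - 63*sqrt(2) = (g - 3)*(g + 3)*(g + 7*sqrt(2))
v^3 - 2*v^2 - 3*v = v*(v - 3)*(v + 1)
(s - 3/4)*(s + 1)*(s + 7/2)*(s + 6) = s^4 + 39*s^3/4 + 181*s^2/8 - 15*s/8 - 63/4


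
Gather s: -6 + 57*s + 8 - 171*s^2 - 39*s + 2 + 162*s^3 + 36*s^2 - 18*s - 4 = 162*s^3 - 135*s^2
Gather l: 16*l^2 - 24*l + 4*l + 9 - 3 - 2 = 16*l^2 - 20*l + 4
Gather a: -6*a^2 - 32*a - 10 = -6*a^2 - 32*a - 10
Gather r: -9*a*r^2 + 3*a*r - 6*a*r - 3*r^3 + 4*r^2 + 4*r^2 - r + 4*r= -3*r^3 + r^2*(8 - 9*a) + r*(3 - 3*a)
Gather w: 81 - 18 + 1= 64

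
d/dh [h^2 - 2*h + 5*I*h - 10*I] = 2*h - 2 + 5*I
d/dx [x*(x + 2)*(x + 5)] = 3*x^2 + 14*x + 10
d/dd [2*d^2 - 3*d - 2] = 4*d - 3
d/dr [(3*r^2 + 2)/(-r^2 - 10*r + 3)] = 2*(-15*r^2 + 11*r + 10)/(r^4 + 20*r^3 + 94*r^2 - 60*r + 9)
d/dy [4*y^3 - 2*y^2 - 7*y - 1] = 12*y^2 - 4*y - 7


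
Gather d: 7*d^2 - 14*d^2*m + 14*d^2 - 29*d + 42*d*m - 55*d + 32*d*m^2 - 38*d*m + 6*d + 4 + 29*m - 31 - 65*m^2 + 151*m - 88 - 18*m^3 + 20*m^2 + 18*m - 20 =d^2*(21 - 14*m) + d*(32*m^2 + 4*m - 78) - 18*m^3 - 45*m^2 + 198*m - 135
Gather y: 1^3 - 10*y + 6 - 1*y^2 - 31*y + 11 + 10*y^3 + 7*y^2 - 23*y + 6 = 10*y^3 + 6*y^2 - 64*y + 24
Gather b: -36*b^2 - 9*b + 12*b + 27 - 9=-36*b^2 + 3*b + 18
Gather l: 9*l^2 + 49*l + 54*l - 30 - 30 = 9*l^2 + 103*l - 60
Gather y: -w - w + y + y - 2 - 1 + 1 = -2*w + 2*y - 2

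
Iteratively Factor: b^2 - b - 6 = (b - 3)*(b + 2)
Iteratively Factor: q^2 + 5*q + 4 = (q + 1)*(q + 4)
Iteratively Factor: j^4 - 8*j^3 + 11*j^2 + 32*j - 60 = (j + 2)*(j^3 - 10*j^2 + 31*j - 30) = (j - 5)*(j + 2)*(j^2 - 5*j + 6) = (j - 5)*(j - 2)*(j + 2)*(j - 3)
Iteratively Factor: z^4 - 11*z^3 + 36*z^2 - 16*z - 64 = (z - 4)*(z^3 - 7*z^2 + 8*z + 16) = (z - 4)*(z + 1)*(z^2 - 8*z + 16) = (z - 4)^2*(z + 1)*(z - 4)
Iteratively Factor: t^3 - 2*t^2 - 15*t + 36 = (t + 4)*(t^2 - 6*t + 9) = (t - 3)*(t + 4)*(t - 3)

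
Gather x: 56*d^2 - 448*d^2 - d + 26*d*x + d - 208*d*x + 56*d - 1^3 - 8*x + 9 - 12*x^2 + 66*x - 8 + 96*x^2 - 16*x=-392*d^2 + 56*d + 84*x^2 + x*(42 - 182*d)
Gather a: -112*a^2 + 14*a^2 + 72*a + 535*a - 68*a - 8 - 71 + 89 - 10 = -98*a^2 + 539*a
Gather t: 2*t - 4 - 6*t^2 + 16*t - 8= -6*t^2 + 18*t - 12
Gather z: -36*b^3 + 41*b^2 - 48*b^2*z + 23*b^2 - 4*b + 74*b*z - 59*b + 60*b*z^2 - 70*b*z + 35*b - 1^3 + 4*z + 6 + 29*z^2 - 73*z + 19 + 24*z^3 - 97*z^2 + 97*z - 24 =-36*b^3 + 64*b^2 - 28*b + 24*z^3 + z^2*(60*b - 68) + z*(-48*b^2 + 4*b + 28)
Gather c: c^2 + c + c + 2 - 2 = c^2 + 2*c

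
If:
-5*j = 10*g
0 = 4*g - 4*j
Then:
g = 0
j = 0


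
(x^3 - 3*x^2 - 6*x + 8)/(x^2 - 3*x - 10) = (x^2 - 5*x + 4)/(x - 5)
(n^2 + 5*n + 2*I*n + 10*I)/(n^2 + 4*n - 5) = (n + 2*I)/(n - 1)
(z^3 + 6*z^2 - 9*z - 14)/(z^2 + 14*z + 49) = (z^2 - z - 2)/(z + 7)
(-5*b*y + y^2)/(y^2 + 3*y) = (-5*b + y)/(y + 3)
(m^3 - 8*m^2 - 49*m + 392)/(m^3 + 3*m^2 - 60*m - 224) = (m - 7)/(m + 4)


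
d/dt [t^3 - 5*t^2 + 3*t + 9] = 3*t^2 - 10*t + 3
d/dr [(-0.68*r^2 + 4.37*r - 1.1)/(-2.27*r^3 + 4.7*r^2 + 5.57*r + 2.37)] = (-1.5436*r^4 + 19.8398*r^3 - 31.8176*r^2 + 7.1168*r + 16.4839)/(5.1529*r^6 - 21.338*r^5 - 3.1978*r^4 + 41.5982*r^3 + 53.3029*r^2 + 26.4018*r + 5.6169)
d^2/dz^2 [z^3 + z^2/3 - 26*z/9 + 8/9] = 6*z + 2/3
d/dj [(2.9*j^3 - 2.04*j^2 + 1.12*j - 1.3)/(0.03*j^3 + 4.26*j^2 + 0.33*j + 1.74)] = (-5.55111512312578e-17*j^5 + 12.4152*j^4 + 1.8468*j^3 + 9.8106*j^2 + 3.9768*j + 2.3778)/(0.0009*j^6 + 0.2556*j^5 + 18.1674*j^4 + 2.916*j^3 + 14.9337*j^2 + 1.1484*j + 3.0276)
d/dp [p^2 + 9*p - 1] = 2*p + 9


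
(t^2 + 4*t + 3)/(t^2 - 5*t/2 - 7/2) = 2*(t + 3)/(2*t - 7)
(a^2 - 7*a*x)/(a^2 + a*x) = (a - 7*x)/(a + x)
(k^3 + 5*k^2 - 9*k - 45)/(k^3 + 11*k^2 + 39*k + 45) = (k - 3)/(k + 3)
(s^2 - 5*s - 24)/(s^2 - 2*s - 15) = (s - 8)/(s - 5)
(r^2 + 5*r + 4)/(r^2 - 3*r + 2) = (r^2 + 5*r + 4)/(r^2 - 3*r + 2)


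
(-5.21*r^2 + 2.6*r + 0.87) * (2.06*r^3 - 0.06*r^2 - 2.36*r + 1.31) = -10.7326*r^5 + 5.6686*r^4 + 13.9318*r^3 - 13.0133*r^2 + 1.3528*r + 1.1397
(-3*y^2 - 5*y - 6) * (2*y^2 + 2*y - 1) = -6*y^4 - 16*y^3 - 19*y^2 - 7*y + 6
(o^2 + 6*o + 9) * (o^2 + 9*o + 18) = o^4 + 15*o^3 + 81*o^2 + 189*o + 162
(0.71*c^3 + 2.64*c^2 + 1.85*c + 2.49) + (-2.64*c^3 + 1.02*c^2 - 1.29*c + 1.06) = -1.93*c^3 + 3.66*c^2 + 0.56*c + 3.55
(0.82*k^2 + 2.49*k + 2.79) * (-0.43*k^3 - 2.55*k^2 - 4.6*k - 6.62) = -0.3526*k^5 - 3.1617*k^4 - 11.3212*k^3 - 23.9969*k^2 - 29.3178*k - 18.4698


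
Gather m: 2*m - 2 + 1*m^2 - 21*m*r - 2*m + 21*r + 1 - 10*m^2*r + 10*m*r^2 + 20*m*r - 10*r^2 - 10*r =m^2*(1 - 10*r) + m*(10*r^2 - r) - 10*r^2 + 11*r - 1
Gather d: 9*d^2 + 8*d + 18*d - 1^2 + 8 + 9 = 9*d^2 + 26*d + 16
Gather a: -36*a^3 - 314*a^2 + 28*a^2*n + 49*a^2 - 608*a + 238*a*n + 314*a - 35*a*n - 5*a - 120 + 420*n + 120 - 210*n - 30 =-36*a^3 + a^2*(28*n - 265) + a*(203*n - 299) + 210*n - 30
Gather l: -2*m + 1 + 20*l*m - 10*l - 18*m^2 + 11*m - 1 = l*(20*m - 10) - 18*m^2 + 9*m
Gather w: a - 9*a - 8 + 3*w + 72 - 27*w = -8*a - 24*w + 64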